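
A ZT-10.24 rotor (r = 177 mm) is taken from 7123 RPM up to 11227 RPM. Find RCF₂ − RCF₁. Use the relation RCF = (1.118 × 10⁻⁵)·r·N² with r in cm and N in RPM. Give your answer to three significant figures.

≈ 14900 g

r = 177 mm = 17.7 cm
RCF₁ = 1.118 × 10⁻⁵ × 17.7 × (7123)² = 1.118 × 10⁻⁵ × 17.7 × 50,737,129 ≈ 10,040.2 × g
RCF₂ = 1.118 × 10⁻⁵ × 17.7 × (11227)² = 1.118 × 10⁻⁵ × 17.7 × 126,045,529 ≈ 24,942.6 × g
Increase = 24,942.6 − 10,040.2 = 14,902.4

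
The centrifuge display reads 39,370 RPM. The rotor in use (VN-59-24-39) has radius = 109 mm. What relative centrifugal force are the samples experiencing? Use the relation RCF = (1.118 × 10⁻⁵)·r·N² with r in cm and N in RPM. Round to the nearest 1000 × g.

r = 109 mm = 10.9 cm
RCF = 1.118 × 10⁻⁵ × r × N²
RCF = 1.118 × 10⁻⁵ × 10.9 × (39370)² = 1.118 × 10⁻⁵ × 10.9 × 1,549,996,900 ≈ 188,885.7 × g

RCF ≈ 189000 x g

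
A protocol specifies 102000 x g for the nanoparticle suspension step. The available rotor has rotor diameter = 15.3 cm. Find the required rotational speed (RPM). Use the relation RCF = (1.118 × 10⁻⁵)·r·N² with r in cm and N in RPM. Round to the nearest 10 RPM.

r = 15.3 / 2 = 7.65 cm
102,000 = 1.118 × 10⁻⁵ × 7.65 × N²
N² = 102,000 / (8.5527 × 10⁻⁵) = 1,192,605,844
N ≈ √1,192,605,844 ≈ 34,534.1

34530 RPM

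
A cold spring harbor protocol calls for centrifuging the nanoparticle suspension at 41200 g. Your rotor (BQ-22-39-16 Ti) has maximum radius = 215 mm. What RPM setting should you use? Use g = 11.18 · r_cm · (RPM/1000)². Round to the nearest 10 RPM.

r = 215 mm = 21.5 cm
41,200 = 11.18 × 21.5 × (N/1000)²
(N/1000)² = 41,200 / 240.37 = 171.4024
N = 1000 × √171.4024 ≈ 13,092.1

13090 RPM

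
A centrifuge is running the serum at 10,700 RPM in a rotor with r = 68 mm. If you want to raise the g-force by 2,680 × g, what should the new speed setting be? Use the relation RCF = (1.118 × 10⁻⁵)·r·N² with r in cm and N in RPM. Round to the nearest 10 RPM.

N₂ ≈ 12240 RPM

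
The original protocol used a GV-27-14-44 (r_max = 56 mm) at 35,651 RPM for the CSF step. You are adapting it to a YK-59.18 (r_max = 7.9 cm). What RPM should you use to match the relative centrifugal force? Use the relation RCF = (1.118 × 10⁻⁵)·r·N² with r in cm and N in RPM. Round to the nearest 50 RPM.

Original rotor: r = 56 mm = 5.6 cm
RCF_original = 1.118 × 10⁻⁵ × 5.6 × (35651)² = 1.118 × 10⁻⁵ × 5.6 × 1,270,993,801 ≈ 79,574.4 × g
79,574.4 = 1.118 × 10⁻⁵ × 7.9 × N²
N² = 79,574.4 / (8.8322 × 10⁻⁵) = 900,957,859
N ≈ √900,957,859 ≈ 30,016.0

30000 RPM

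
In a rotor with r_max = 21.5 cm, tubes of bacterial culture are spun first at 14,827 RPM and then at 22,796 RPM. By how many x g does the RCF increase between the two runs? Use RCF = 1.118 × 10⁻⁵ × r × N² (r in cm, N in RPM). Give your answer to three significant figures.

RCF₁ = 1.118 × 10⁻⁵ × 21.5 × (14827)² = 1.118 × 10⁻⁵ × 21.5 × 219,839,929 ≈ 52,842.9 × g
RCF₂ = 1.118 × 10⁻⁵ × 21.5 × (22796)² = 1.118 × 10⁻⁵ × 21.5 × 519,657,616 ≈ 124,910.1 × g
Increase = 124,910.1 − 52,842.9 = 72,067.2

72100 x g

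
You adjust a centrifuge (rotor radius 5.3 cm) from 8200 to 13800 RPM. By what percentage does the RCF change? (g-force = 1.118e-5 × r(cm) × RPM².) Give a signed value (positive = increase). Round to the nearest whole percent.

RCF ∝ N², so the ratio is (13800/8200)² = (1.682927)² = 2.8322.
Change = 2.8322 − 1 = +1.8322 → +183.2%.

+183%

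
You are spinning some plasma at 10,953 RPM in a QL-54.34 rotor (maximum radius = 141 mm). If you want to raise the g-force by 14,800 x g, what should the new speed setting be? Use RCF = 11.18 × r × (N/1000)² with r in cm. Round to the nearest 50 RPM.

r = 141 mm = 14.1 cm
Current RCF = 11.18 × 14.1 × (10.953)² = 11.18 × 14.1 × 119.968209 ≈ 18,911.5 × g
Target RCF = 18,911.5 + 14,800 = 33,711.5 × g
(N/1000)² = 33,711.5 / 157.638 = 213.8539
N = 1000 × √213.8539 ≈ 14,623.7

≈ 14600 RPM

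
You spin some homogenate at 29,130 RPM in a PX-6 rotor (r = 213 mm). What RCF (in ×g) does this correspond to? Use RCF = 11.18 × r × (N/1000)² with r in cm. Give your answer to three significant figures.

RCF ≈ 202000 ×g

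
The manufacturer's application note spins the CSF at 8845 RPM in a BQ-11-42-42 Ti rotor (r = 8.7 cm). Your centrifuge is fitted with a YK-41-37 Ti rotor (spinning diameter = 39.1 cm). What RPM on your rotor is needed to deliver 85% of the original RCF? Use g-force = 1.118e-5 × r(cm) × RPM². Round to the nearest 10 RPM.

RCF_original = 1.118 × 10⁻⁵ × 8.7 × (8845)² = 1.118 × 10⁻⁵ × 8.7 × 78,234,025 ≈ 7,609.5 × g
Target RCF = 0.85 × 7,609.5 ≈ 6,468.1 × g
Your rotor: r = 39.1 / 2 = 19.55 cm
6,468.1 = 1.118 × 10⁻⁵ × 19.55 × N²
N² = 6,468.1 / (21.8569 × 10⁻⁵) = 29,592,943
N ≈ √29,592,943 ≈ 5,439.9

≈ 5440 RPM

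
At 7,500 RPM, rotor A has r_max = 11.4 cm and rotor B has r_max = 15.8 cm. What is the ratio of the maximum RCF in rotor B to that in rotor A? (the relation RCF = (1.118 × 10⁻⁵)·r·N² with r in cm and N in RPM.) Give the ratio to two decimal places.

1.39

At fixed N, RCF ∝ r, so RCF_B/RCF_A = r_B/r_A = 15.8 / 11.4 = 1.3860.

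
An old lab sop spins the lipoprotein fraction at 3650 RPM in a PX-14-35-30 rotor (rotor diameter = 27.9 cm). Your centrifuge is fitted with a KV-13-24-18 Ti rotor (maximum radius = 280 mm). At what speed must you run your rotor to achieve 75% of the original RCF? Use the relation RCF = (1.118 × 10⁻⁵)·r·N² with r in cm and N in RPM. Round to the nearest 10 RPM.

≈ 2230 RPM

Original rotor: r = 27.9 / 2 = 13.95 cm
RCF_original = 1.118 × 10⁻⁵ × 13.95 × (3650)² = 1.118 × 10⁻⁵ × 13.95 × 13,322,500 ≈ 2,077.8 × g
Target RCF = 0.75 × 2,077.8 ≈ 1,558.4 × g
Your rotor: r = 280 mm = 28.0 cm
1,558.4 = 1.118 × 10⁻⁵ × 28 × N²
N² = 1,558.4 / (31.304 × 10⁻⁵) = 4,978,278
N ≈ √4,978,278 ≈ 2,231.2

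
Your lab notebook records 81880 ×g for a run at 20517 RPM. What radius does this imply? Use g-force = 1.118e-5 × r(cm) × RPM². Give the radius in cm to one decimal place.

81880 = 1.118 × 10⁻⁵ × r × (20517)²
r = 81880 / (1.118 × 10⁻⁵ × 420,947,289) = 81880 / 4706.191 ≈ 17.398 cm

r ≈ 17.4 cm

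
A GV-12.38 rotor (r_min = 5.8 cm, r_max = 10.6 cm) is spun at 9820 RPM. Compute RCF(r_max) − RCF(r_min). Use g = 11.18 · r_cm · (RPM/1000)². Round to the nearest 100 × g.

ΔRCF = 11.18 × (r_max − r_min) × (N/1000)² = 11.18 × 4.8 × 96.4324 ≈ 5,174.9

ΔRCF ≈ 5200 × g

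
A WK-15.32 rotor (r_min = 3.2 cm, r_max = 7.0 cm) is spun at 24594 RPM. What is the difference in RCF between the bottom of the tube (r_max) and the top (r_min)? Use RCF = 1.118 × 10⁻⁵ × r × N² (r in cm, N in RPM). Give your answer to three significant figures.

RCF_max = 1.118 × 10⁻⁵ × 7 × (24594)² = 1.118 × 10⁻⁵ × 7 × 604,864,836 ≈ 47,336.7 × g
RCF_min = 1.118 × 10⁻⁵ × 3.2 × (24594)² = 1.118 × 10⁻⁵ × 3.2 × 604,864,836 ≈ 21,639.6 × g
ΔRCF = 47,336.7 − 21,639.6 = 25,697.1

ΔRCF ≈ 25700 × g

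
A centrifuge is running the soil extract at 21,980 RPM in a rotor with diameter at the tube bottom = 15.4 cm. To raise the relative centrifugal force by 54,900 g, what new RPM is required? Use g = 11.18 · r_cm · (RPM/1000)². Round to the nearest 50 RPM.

33500 RPM

r = 15.4 / 2 = 7.7 cm
Current RCF = 11.18 × 7.7 × (21.98)² = 11.18 × 7.7 × 483.1204 ≈ 41,589.9 × g
Target RCF = 41,589.9 + 54,900 = 96,489.9 × g
(N/1000)² = 96,489.9 / 86.086 = 1120.855
N = 1000 × √1120.855 ≈ 33,479.2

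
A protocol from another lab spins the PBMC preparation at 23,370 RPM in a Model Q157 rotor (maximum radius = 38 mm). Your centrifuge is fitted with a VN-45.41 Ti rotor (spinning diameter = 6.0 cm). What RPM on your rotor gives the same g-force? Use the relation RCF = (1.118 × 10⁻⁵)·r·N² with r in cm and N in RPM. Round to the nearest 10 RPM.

Original rotor: r = 38 mm = 3.8 cm
RCF = 1.118 × 10⁻⁵ × r × N²
RCF_original = 1.118 × 10⁻⁵ × 3.8 × (23370)² = 1.118 × 10⁻⁵ × 3.8 × 546,156,900 ≈ 23,202.9 × g
Your rotor: r = 6.0 / 2 = 3 cm
23,202.9 = 1.118 × 10⁻⁵ × 3 × N²
N² = 23,202.9 / (3.354 × 10⁻⁵) = 691,797,853
N ≈ √691,797,853 ≈ 26,302.1

26300 RPM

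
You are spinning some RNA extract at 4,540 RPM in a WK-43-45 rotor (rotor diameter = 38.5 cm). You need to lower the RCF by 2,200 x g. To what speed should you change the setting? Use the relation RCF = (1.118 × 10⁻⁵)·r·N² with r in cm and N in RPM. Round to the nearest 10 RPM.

r = 38.5 / 2 = 19.25 cm
Current RCF = 1.118 × 10⁻⁵ × 19.25 × (4540)² = 1.118 × 10⁻⁵ × 19.25 × 20,611,600 ≈ 4,435.9 × g
Target RCF = 4,435.9 − 2,200 = 2,235.9 × g
N² = 2,235.9 / (21.5215 × 10⁻⁵) = 10,389,146
N ≈ √10,389,146 ≈ 3,223.2

≈ 3220 RPM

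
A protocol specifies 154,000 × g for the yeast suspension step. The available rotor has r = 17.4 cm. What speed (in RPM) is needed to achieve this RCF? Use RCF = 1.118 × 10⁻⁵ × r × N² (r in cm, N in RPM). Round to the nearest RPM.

N ≈ 28136 RPM

154,000 = 1.118 × 10⁻⁵ × 17.4 × N²
N² = 154,000 / (19.4532 × 10⁻⁵) = 791,643,534
N ≈ √791,643,534 ≈ 28,136.2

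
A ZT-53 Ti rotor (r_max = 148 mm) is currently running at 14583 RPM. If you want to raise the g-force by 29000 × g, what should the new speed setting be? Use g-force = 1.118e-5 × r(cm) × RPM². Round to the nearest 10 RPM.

≈ 19700 RPM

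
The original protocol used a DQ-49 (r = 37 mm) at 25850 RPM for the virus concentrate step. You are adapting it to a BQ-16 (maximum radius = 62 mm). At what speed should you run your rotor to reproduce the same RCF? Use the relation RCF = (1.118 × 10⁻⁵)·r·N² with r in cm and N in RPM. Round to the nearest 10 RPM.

Original rotor: r = 37 mm = 3.7 cm
RCF_original = 1.118 × 10⁻⁵ × 3.7 × (25850)² = 1.118 × 10⁻⁵ × 3.7 × 668,222,500 ≈ 27,641.7 × g
Your rotor: r = 62 mm = 6.2 cm
27,641.7 = 1.118 × 10⁻⁵ × 6.2 × N²
N² = 27,641.7 / (6.9316 × 10⁻⁵) = 398,778,060
N ≈ √398,778,060 ≈ 19,969.4

19970 RPM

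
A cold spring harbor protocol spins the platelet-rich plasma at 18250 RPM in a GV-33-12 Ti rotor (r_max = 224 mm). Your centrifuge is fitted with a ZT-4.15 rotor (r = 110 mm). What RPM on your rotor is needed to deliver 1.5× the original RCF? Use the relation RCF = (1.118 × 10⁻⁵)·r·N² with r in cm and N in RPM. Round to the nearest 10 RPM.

≈ 31900 RPM

Original rotor: r = 224 mm = 22.4 cm
RCF_original = 1.118 × 10⁻⁵ × 22.4 × (18250)² = 1.118 × 10⁻⁵ × 22.4 × 333,062,500 ≈ 83,409.5 × g
Target RCF = 1.5 × 83,409.5 ≈ 125,114.2 × g
Your rotor: r = 110 mm = 11.0 cm
125,114.2 = 1.118 × 10⁻⁵ × 11 × N²
N² = 125,114.2 / (12.298 × 10⁻⁵) = 1,017,354,041
N ≈ √1,017,354,041 ≈ 31,896.0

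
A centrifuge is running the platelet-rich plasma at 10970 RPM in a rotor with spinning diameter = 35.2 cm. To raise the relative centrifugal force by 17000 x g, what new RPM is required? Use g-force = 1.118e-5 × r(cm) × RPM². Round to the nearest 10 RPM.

r = 35.2 / 2 = 17.6 cm
Current RCF = 1.118 × 10⁻⁵ × 17.6 × (10970)² = 1.118 × 10⁻⁵ × 17.6 × 120,340,900 ≈ 23,679.2 × g
Target RCF = 23,679.2 + 17,000 = 40,679.2 × g
N² = 40,679.2 / (19.6768 × 10⁻⁵) = 206,736,868
N ≈ √206,736,868 ≈ 14,378.3

14380 RPM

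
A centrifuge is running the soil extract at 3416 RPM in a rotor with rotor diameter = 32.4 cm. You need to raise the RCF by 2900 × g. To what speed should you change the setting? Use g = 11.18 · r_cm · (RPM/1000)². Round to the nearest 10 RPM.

r = 32.4 / 2 = 16.2 cm
Current RCF = 11.18 × 16.2 × (3.416)² = 11.18 × 16.2 × 11.669056 ≈ 2,113.5 × g
Target RCF = 2,113.5 + 2,900 = 5,013.5 × g
(N/1000)² = 5,013.5 / 181.116 = 27.68115
N = 1000 × √27.68115 ≈ 5,261.3

N₂ ≈ 5260 RPM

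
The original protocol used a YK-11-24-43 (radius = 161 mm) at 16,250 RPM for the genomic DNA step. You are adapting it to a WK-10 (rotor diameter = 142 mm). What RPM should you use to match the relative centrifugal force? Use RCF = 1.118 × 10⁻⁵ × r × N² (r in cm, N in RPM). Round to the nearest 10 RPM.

≈ 24470 RPM

Original rotor: r = 161 mm = 16.1 cm
RCF_original = 1.118 × 10⁻⁵ × 16.1 × (16250)² = 1.118 × 10⁻⁵ × 16.1 × 264,062,500 ≈ 47,530.7 × g
Your rotor: r = 142 mm / 2 = 71 mm = 7.1 cm
47,530.7 = 1.118 × 10⁻⁵ × 7.1 × N²
N² = 47,530.7 / (7.9378 × 10⁻⁵) = 598,789,337
N ≈ √598,789,337 ≈ 24,470.2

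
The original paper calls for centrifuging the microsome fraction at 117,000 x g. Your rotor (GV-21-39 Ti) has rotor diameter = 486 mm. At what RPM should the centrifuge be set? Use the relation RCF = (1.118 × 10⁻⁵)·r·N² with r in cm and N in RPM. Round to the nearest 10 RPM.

r = 486 mm / 2 = 243 mm = 24.3 cm
RCF = 1.118 × 10⁻⁵ × r × N²
117,000 = 1.118 × 10⁻⁵ × 24.3 × N²
N² = 117,000 / (27.1674 × 10⁻⁵) = 430,663,221
N ≈ √430,663,221 ≈ 20,752.4

≈ 20750 RPM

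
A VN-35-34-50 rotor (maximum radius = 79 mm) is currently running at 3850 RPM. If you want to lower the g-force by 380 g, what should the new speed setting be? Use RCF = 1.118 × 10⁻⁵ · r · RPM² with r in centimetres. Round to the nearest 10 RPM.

r = 79 mm = 7.9 cm
Current RCF = 1.118 × 10⁻⁵ × 7.9 × (3850)² = 1.118 × 10⁻⁵ × 7.9 × 14,822,500 ≈ 1,309.2 × g
Target RCF = 1,309.2 − 380 = 929.2 × g
N² = 929.2 / (8.8322 × 10⁻⁵) = 10,520,595
N ≈ √10,520,595 ≈ 3,243.5

≈ 3240 RPM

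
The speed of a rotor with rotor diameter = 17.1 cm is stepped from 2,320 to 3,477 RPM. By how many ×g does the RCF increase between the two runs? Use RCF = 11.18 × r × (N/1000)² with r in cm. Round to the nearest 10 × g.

r = 17.1 / 2 = 8.55 cm
RCF₁ = 11.18 × 8.55 × (2.32)² = 11.18 × 8.55 × 5.3824 ≈ 514.5 × g
RCF₂ = 11.18 × 8.55 × (3.477)² = 11.18 × 8.55 × 12.089529 ≈ 1,155.6 × g
Increase = 1,155.6 − 514.5 = 641.1

640 ×g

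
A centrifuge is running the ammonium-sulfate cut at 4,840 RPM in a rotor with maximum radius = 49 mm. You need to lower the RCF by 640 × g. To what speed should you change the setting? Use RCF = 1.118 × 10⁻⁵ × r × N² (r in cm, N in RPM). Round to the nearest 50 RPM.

N₂ ≈ 3450 RPM

r = 49 mm = 4.9 cm
Current RCF = 1.118 × 10⁻⁵ × 4.9 × (4840)² = 1.118 × 10⁻⁵ × 4.9 × 23,425,600 ≈ 1,283.3 × g
Target RCF = 1,283.3 − 640 = 643.3 × g
N² = 643.3 / (5.4782 × 10⁻⁵) = 11,742,908
N ≈ √11,742,908 ≈ 3,426.8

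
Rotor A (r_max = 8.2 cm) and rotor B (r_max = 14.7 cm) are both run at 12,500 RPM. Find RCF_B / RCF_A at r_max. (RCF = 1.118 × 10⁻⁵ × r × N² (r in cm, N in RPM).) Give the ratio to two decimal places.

At fixed N, RCF ∝ r, so RCF_B/RCF_A = r_B/r_A = 14.7 / 8.2 = 1.7927.

1.79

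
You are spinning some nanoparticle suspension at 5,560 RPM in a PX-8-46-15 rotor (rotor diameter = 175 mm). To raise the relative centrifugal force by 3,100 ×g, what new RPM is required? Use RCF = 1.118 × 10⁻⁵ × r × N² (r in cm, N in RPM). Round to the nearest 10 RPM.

r = 175 mm / 2 = 87.5 mm = 8.75 cm
Current RCF = 1.118 × 10⁻⁵ × 8.75 × (5560)² = 1.118 × 10⁻⁵ × 8.75 × 30,913,600 ≈ 3,024.1 × g
Target RCF = 3,024.1 + 3,100 = 6,124.1 × g
N² = 6,124.1 / (9.7825 × 10⁻⁵) = 62,602,607
N ≈ √62,602,607 ≈ 7,912.2

N₂ ≈ 7910 RPM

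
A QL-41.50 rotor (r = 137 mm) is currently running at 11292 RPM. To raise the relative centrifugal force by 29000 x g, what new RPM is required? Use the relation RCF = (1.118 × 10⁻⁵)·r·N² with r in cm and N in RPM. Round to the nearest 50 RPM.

N₂ ≈ 17800 RPM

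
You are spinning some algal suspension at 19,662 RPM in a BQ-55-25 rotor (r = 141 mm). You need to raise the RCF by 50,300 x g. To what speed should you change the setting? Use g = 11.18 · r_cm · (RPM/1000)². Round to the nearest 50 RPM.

26550 RPM

r = 141 mm = 14.1 cm
Current RCF = 11.18 × 14.1 × (19.662)² = 11.18 × 14.1 × 386.594244 ≈ 60,941.9 × g
Target RCF = 60,941.9 + 50,300 = 111,241.9 × g
(N/1000)² = 111,241.9 / 157.638 = 705.6795
N = 1000 × √705.6795 ≈ 26,564.6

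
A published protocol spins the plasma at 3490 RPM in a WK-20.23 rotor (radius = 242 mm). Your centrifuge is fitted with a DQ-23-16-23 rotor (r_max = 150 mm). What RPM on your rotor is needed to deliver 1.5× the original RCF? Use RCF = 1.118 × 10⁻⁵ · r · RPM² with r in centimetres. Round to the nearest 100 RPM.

Original rotor: r = 242 mm = 24.2 cm
RCF_original = 1.118 × 10⁻⁵ × 24.2 × (3490)² = 1.118 × 10⁻⁵ × 24.2 × 12,180,100 ≈ 3,295.4 × g
Target RCF = 1.5 × 3,295.4 ≈ 4,943.1 × g
Your rotor: r = 150 mm = 15.0 cm
4,943.1 = 1.118 × 10⁻⁵ × 15 × N²
N² = 4,943.1 / (16.77 × 10⁻⁵) = 29,475,850
N ≈ √29,475,850 ≈ 5,429.2

≈ 5400 RPM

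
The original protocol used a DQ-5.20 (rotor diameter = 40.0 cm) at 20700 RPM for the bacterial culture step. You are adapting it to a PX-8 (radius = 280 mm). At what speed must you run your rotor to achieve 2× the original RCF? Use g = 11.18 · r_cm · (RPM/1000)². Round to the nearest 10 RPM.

Original rotor: r = 40.0 / 2 = 20 cm
RCF_original = 11.18 × 20 × (20.7)² = 11.18 × 20 × 428.49 ≈ 95,810.4 × g
Target RCF = 2 × 95,810.4 ≈ 191,620.8 × g
Your rotor: r = 280 mm = 28.0 cm
191,620.8 = 11.18 × 28 × (N/1000)²
(N/1000)² = 191,620.8 / 313.04 = 612.1288
N = 1000 × √612.1288 ≈ 24,741.2

24740 RPM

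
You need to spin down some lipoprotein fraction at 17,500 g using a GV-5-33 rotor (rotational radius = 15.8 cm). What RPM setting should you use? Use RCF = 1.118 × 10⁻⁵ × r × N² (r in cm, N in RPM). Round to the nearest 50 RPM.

≈ 9950 RPM

RCF = 1.118 × 10⁻⁵ × r × N²
17,500 = 1.118 × 10⁻⁵ × 15.8 × N²
N² = 17,500 / (17.6644 × 10⁻⁵) = 99,069,315
N ≈ √99,069,315 ≈ 9,953.4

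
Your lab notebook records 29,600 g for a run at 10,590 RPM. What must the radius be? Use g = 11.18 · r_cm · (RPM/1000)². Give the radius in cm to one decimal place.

23.6 cm

RCF = 11.18 × r × (N/1000)²
29600 = 11.18 × r × (10.59)²
r = 29600 / (11.18 × 112.1481) = 29600 / 1253.816 ≈ 23.608 cm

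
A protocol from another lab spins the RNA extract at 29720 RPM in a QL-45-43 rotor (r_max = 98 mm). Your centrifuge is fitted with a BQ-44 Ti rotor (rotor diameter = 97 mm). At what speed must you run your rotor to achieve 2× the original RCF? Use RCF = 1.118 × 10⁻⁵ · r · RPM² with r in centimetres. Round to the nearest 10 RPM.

≈ 59750 RPM

Original rotor: r = 98 mm = 9.8 cm
RCF_original = 1.118 × 10⁻⁵ × 9.8 × (29720)² = 1.118 × 10⁻⁵ × 9.8 × 883,278,400 ≈ 96,775.5 × g
Target RCF = 2 × 96,775.5 ≈ 193,551 × g
Your rotor: r = 97 mm / 2 = 48.5 mm = 4.85 cm
193,551 = 1.118 × 10⁻⁵ × 4.85 × N²
N² = 193,551 / (5.4223 × 10⁻⁵) = 3,569,536,912
N ≈ √3,569,536,912 ≈ 59,745.6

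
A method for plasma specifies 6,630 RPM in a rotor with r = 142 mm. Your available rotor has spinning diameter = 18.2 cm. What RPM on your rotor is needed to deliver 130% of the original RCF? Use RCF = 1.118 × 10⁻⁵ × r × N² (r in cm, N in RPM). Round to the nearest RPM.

≈ 9443 RPM

Original rotor: r = 142 mm = 14.2 cm
RCF_original = 1.118 × 10⁻⁵ × 14.2 × (6630)² = 1.118 × 10⁻⁵ × 14.2 × 43,956,900 ≈ 6,978.4 × g
Target RCF = 1.3 × 6,978.4 ≈ 9,071.9 × g
Your rotor: r = 18.2 / 2 = 9.1 cm
9,071.9 = 1.118 × 10⁻⁵ × 9.1 × N²
N² = 9,071.9 / (10.1738 × 10⁻⁵) = 89,169,239
N ≈ √89,169,239 ≈ 9,442.9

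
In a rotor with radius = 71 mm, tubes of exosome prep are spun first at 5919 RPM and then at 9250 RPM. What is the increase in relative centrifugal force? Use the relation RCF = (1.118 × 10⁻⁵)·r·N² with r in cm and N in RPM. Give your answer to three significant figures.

r = 71 mm = 7.1 cm
RCF₁ = 1.118 × 10⁻⁵ × 7.1 × (5919)² = 1.118 × 10⁻⁵ × 7.1 × 35,034,561 ≈ 2,781 × g
RCF₂ = 1.118 × 10⁻⁵ × 7.1 × (9250)² = 1.118 × 10⁻⁵ × 7.1 × 85,562,500 ≈ 6,791.8 × g
Increase = 6,791.8 − 2,781 = 4,010.8

≈ 4010 g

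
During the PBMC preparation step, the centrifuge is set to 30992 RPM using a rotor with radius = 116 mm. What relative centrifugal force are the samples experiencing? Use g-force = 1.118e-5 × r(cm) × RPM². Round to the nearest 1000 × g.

≈ 125000 x g

r = 116 mm = 11.6 cm
RCF = 1.118 × 10⁻⁵ × r × N²
RCF = 1.118 × 10⁻⁵ × 11.6 × (30992)² = 1.118 × 10⁻⁵ × 11.6 × 960,504,064 ≈ 124,565.9 × g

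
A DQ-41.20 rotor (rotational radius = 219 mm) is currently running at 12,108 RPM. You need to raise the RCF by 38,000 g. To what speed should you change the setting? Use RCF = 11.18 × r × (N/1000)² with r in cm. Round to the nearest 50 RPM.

r = 219 mm = 21.9 cm
Current RCF = 11.18 × 21.9 × (12.108)² = 11.18 × 21.9 × 146.603664 ≈ 35,894.7 × g
Target RCF = 35,894.7 + 38,000 = 73,894.7 × g
(N/1000)² = 73,894.7 / 244.842 = 301.8057
N = 1000 × √301.8057 ≈ 17,372.6

≈ 17350 RPM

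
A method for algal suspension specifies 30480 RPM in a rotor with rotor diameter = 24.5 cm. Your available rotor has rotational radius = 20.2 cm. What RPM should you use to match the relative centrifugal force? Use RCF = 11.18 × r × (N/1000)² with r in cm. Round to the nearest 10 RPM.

23740 RPM

Original rotor: r = 24.5 / 2 = 12.25 cm
RCF = 11.18 × r × (N/1000)²
RCF_original = 11.18 × 12.25 × (30.48)² = 11.18 × 12.25 × 929.0304 ≈ 127,235.4 × g
127,235.4 = 11.18 × 20.2 × (N/1000)²
(N/1000)² = 127,235.4 / 225.836 = 563.3973
N = 1000 × √563.3973 ≈ 23,736.0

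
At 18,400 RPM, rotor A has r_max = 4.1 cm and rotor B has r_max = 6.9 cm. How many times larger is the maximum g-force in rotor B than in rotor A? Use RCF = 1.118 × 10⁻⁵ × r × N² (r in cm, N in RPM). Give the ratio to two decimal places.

1.68

At fixed N, RCF ∝ r, so RCF_B/RCF_A = r_B/r_A = 6.9 / 4.1 = 1.6829.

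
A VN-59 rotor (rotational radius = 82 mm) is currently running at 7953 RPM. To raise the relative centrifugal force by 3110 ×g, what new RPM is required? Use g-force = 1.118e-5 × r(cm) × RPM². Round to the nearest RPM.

r = 82 mm = 8.2 cm
Current RCF = 1.118 × 10⁻⁵ × 8.2 × (7953)² = 1.118 × 10⁻⁵ × 8.2 × 63,250,209 ≈ 5,798.5 × g
Target RCF = 5,798.5 + 3,110 = 8,908.5 × g
N² = 8,908.5 / (9.1676 × 10⁻⁵) = 97,173,742
N ≈ √97,173,742 ≈ 9,857.7

N₂ ≈ 9858 RPM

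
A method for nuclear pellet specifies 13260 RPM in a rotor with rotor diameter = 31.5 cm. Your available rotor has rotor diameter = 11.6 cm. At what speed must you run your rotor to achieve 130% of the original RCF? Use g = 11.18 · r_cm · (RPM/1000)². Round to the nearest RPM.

Original rotor: r = 31.5 / 2 = 15.75 cm
RCF_original = 11.18 × 15.75 × (13.26)² = 11.18 × 15.75 × 175.8276 ≈ 30,960.6 × g
Target RCF = 1.3 × 30,960.6 ≈ 40,248.8 × g
Your rotor: r = 11.6 / 2 = 5.8 cm
40,248.8 = 11.18 × 5.8 × (N/1000)²
(N/1000)² = 40,248.8 / 64.844 = 620.702
N = 1000 × √620.702 ≈ 24,913.9

≈ 24914 RPM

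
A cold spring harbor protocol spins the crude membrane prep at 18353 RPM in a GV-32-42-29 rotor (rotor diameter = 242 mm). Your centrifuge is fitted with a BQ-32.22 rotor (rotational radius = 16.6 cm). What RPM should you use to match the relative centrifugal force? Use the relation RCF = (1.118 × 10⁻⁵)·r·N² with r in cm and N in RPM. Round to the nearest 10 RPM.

Original rotor: r = 242 mm / 2 = 121 mm = 12.1 cm
RCF = 1.118 × 10⁻⁵ × r × N²
RCF_original = 1.118 × 10⁻⁵ × 12.1 × (18353)² = 1.118 × 10⁻⁵ × 12.1 × 336,832,609 ≈ 45,566 × g
45,566 = 1.118 × 10⁻⁵ × 16.6 × N²
N² = 45,566 / (18.5588 × 10⁻⁵) = 245,522,340
N ≈ √245,522,340 ≈ 15,669.2

≈ 15670 RPM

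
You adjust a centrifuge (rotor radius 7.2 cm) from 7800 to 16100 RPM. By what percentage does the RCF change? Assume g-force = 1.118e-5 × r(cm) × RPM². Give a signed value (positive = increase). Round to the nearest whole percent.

+326%

RCF ∝ N², so the ratio is (16100/7800)² = (2.064103)² = 4.2605.
Change = 4.2605 − 1 = +3.2605 → +326.1%.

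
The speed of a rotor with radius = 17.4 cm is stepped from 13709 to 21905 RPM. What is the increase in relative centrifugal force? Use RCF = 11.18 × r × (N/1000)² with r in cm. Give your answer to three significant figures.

RCF₁ = 11.18 × 17.4 × (13.709)² = 11.18 × 17.4 × 187.936681 ≈ 36,559.7 × g
RCF₂ = 11.18 × 17.4 × (21.905)² = 11.18 × 17.4 × 479.829025 ≈ 93,342.1 × g
Increase = 93,342.1 − 36,559.7 = 56,782.4

≈ 56800 x g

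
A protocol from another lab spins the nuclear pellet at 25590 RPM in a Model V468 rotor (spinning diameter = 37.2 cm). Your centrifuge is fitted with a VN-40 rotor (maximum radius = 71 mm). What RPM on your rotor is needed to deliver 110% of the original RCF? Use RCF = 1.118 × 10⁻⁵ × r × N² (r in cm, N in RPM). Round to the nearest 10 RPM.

Original rotor: r = 37.2 / 2 = 18.6 cm
RCF_original = 1.118 × 10⁻⁵ × 18.6 × (25590)² = 1.118 × 10⁻⁵ × 18.6 × 654,848,100 ≈ 136,174.4 × g
Target RCF = 1.1 × 136,174.4 ≈ 149,791.8 × g
Your rotor: r = 71 mm = 7.1 cm
149,791.8 = 1.118 × 10⁻⁵ × 7.1 × N²
N² = 149,791.8 / (7.9378 × 10⁻⁵) = 1,887,069,465
N ≈ √1,887,069,465 ≈ 43,440.4

43440 RPM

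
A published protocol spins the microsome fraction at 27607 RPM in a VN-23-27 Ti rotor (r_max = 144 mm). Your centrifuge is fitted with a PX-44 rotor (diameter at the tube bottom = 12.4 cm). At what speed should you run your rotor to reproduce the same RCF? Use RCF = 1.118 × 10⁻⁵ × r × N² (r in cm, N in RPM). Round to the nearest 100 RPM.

Original rotor: r = 144 mm = 14.4 cm
RCF_original = 1.118 × 10⁻⁵ × 14.4 × (27607)² = 1.118 × 10⁻⁵ × 14.4 × 762,146,449 ≈ 122,699.5 × g
Your rotor: r = 12.4 / 2 = 6.2 cm
122,699.5 = 1.118 × 10⁻⁵ × 6.2 × N²
N² = 122,699.5 / (6.9316 × 10⁻⁵) = 1,770,146,864
N ≈ √1,770,146,864 ≈ 42,073.1

42100 RPM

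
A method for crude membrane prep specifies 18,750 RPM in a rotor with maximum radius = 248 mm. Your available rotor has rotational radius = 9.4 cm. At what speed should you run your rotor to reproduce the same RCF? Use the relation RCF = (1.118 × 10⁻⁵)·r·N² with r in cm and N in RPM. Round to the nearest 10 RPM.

Original rotor: r = 248 mm = 24.8 cm
RCF_original = 1.118 × 10⁻⁵ × 24.8 × (18750)² = 1.118 × 10⁻⁵ × 24.8 × 351,562,500 ≈ 97,475.6 × g
97,475.6 = 1.118 × 10⁻⁵ × 9.4 × N²
N² = 97,475.6 / (10.5092 × 10⁻⁵) = 927,526,358
N ≈ √927,526,358 ≈ 30,455.3

30460 RPM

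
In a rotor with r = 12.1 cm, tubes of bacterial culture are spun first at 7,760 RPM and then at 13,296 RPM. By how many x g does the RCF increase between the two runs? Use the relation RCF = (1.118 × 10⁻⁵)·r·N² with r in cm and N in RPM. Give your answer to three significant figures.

≈ 15800 x g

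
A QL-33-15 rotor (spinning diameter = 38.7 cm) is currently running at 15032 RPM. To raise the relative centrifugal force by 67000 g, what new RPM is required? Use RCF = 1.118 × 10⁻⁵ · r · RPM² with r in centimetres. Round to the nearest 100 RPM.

≈ 23100 RPM

r = 38.7 / 2 = 19.35 cm
Current RCF = 1.118 × 10⁻⁵ × 19.35 × (15032)² = 1.118 × 10⁻⁵ × 19.35 × 225,961,024 ≈ 48,882.8 × g
Target RCF = 48,882.8 + 67,000 = 115,882.8 × g
N² = 115,882.8 / (21.6333 × 10⁻⁵) = 535,668,622
N ≈ √535,668,622 ≈ 23,144.5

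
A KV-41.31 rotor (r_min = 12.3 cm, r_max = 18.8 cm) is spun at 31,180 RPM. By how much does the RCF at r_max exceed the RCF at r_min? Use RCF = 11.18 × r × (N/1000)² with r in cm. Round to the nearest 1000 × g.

ΔRCF = 11.18 × (r_max − r_min) × (N/1000)² = 11.18 × 6.5 × 972.1924 ≈ 70,649.2

≈ 71000 × g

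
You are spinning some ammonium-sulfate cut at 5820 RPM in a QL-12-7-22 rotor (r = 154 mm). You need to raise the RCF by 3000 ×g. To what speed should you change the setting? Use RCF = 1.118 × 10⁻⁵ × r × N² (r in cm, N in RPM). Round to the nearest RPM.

r = 154 mm = 15.4 cm
Current RCF = 1.118 × 10⁻⁵ × 15.4 × (5820)² = 1.118 × 10⁻⁵ × 15.4 × 33,872,400 ≈ 5,831.9 × g
Target RCF = 5,831.9 + 3,000 = 8,831.9 × g
N² = 8,831.9 / (17.2172 × 10⁻⁵) = 51,296,959
N ≈ √51,296,959 ≈ 7,162.2

N₂ ≈ 7162 RPM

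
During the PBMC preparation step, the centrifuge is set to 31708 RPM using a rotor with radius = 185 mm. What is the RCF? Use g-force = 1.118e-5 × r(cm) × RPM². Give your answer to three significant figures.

208000 × g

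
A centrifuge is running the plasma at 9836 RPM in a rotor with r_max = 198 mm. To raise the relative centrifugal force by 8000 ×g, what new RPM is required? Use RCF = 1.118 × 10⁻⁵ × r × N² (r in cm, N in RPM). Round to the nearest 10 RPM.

≈ 11530 RPM

r = 198 mm = 19.8 cm
Current RCF = 1.118 × 10⁻⁵ × 19.8 × (9836)² = 1.118 × 10⁻⁵ × 19.8 × 96,746,896 ≈ 21,416.3 × g
Target RCF = 21,416.3 + 8,000 = 29,416.3 × g
N² = 29,416.3 / (22.1364 × 10⁻⁵) = 132,886,558
N ≈ √132,886,558 ≈ 11,527.6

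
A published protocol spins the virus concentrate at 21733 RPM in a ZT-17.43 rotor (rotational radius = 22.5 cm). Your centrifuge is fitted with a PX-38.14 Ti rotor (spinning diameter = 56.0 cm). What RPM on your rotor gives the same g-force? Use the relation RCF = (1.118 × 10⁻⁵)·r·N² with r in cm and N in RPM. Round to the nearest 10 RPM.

≈ 19480 RPM

RCF = 1.118 × 10⁻⁵ × r × N²
RCF_original = 1.118 × 10⁻⁵ × 22.5 × (21733)² = 1.118 × 10⁻⁵ × 22.5 × 472,323,289 ≈ 118,812.9 × g
Your rotor: r = 56.0 / 2 = 28 cm
118,812.9 = 1.118 × 10⁻⁵ × 28 × N²
N² = 118,812.9 / (31.304 × 10⁻⁵) = 379,545,426
N ≈ √379,545,426 ≈ 19,481.9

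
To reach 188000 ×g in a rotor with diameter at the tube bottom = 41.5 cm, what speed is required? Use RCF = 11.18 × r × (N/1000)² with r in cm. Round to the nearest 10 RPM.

28470 RPM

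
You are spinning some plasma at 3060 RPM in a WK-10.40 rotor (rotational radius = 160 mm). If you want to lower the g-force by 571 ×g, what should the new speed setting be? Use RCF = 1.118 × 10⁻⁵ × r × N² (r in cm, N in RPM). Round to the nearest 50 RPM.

r = 160 mm = 16.0 cm
Current RCF = 1.118 × 10⁻⁵ × 16 × (3060)² = 1.118 × 10⁻⁵ × 16 × 9,363,600 ≈ 1,675 × g
Target RCF = 1,675 − 571 = 1,104 × g
N² = 1,104 / (17.888 × 10⁻⁵) = 6,171,735
N ≈ √6,171,735 ≈ 2,484.3

≈ 2500 RPM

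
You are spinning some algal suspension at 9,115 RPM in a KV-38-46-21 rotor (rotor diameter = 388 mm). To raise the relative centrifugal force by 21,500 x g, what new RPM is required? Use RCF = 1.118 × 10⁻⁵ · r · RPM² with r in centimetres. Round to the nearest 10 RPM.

13500 RPM

r = 388 mm / 2 = 194 mm = 19.4 cm
Current RCF = 1.118 × 10⁻⁵ × 19.4 × (9115)² = 1.118 × 10⁻⁵ × 19.4 × 83,083,225 ≈ 18,020.1 × g
Target RCF = 18,020.1 + 21,500 = 39,520.1 × g
N² = 39,520.1 / (21.6892 × 10⁻⁵) = 182,210,962
N ≈ √182,210,962 ≈ 13,498.6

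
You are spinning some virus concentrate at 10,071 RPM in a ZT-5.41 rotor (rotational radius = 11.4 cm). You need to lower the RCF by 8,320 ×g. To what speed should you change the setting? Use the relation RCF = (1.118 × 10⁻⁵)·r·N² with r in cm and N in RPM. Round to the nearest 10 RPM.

Current RCF = 1.118 × 10⁻⁵ × 11.4 × (10071)² = 1.118 × 10⁻⁵ × 11.4 × 101,425,041 ≈ 12,926.8 × g
Target RCF = 12,926.8 − 8,320 = 4,606.8 × g
N² = 4,606.8 / (12.7452 × 10⁻⁵) = 36,145,372
N ≈ √36,145,372 ≈ 6,012.1

≈ 6010 RPM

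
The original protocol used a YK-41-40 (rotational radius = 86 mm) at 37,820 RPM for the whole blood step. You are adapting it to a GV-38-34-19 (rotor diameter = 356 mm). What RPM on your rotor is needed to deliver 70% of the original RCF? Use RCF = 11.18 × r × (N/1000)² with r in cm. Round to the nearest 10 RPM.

21990 RPM

Original rotor: r = 86 mm = 8.6 cm
RCF_original = 11.18 × 8.6 × (37.82)² = 11.18 × 8.6 × 1,430.3524 ≈ 137,525.5 × g
Target RCF = 0.7 × 137,525.5 ≈ 96,267.8 × g
Your rotor: r = 356 mm / 2 = 178 mm = 17.8 cm
96,267.8 = 11.18 × 17.8 × (N/1000)²
(N/1000)² = 96,267.8 / 199.004 = 483.7481
N = 1000 × √483.7481 ≈ 21,994.3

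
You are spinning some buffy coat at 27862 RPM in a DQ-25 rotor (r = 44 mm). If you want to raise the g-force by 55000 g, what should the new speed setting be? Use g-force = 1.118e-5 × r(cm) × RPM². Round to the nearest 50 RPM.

r = 44 mm = 4.4 cm
Current RCF = 1.118 × 10⁻⁵ × 4.4 × (27862)² = 1.118 × 10⁻⁵ × 4.4 × 776,291,044 ≈ 38,187.3 × g
Target RCF = 38,187.3 + 55,000 = 93,187.3 × g
N² = 93,187.3 / (4.9192 × 10⁻⁵) = 1,894,358,839
N ≈ √1,894,358,839 ≈ 43,524.2

N₂ ≈ 43500 RPM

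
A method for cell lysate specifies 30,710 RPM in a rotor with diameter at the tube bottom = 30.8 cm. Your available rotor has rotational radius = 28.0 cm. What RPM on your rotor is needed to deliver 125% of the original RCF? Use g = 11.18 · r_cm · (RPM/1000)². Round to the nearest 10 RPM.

Original rotor: r = 30.8 / 2 = 15.4 cm
RCF = 11.18 × r × (N/1000)²
RCF_original = 11.18 × 15.4 × (30.71)² = 11.18 × 15.4 × 943.1041 ≈ 162,376.1 × g
Target RCF = 1.25 × 162,376.1 ≈ 202,970.1 × g
202,970.1 = 11.18 × 28 × (N/1000)²
(N/1000)² = 202,970.1 / 313.04 = 648.3839
N = 1000 × √648.3839 ≈ 25,463.4

25460 RPM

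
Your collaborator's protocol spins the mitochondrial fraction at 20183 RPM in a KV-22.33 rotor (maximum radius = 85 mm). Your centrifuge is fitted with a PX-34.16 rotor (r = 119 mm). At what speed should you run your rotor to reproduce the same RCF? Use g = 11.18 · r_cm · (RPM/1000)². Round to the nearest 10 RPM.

Original rotor: r = 85 mm = 8.5 cm
RCF_original = 11.18 × 8.5 × (20.183)² = 11.18 × 8.5 × 407.353489 ≈ 38,710.8 × g
Your rotor: r = 119 mm = 11.9 cm
38,710.8 = 11.18 × 11.9 × (N/1000)²
(N/1000)² = 38,710.8 / 133.042 = 290.9668
N = 1000 × √290.9668 ≈ 17,057.7

17060 RPM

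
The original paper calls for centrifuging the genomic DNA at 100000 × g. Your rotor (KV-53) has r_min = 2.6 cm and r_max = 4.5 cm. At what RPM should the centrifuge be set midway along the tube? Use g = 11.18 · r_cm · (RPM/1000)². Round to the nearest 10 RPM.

50200 RPM

r_avg = (2.6 + 4.5) / 2 = 3.55 cm
100,000 = 11.18 × 3.55 × (N/1000)²
(N/1000)² = 100,000 / 39.689 = 2519.59
N = 1000 × √2519.59 ≈ 50,195.5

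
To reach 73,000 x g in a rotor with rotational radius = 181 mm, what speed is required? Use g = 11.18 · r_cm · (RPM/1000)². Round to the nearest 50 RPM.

r = 181 mm = 18.1 cm
73,000 = 11.18 × 18.1 × (N/1000)²
(N/1000)² = 73,000 / 202.358 = 360.7468
N = 1000 × √360.7468 ≈ 18,993.3

≈ 19000 RPM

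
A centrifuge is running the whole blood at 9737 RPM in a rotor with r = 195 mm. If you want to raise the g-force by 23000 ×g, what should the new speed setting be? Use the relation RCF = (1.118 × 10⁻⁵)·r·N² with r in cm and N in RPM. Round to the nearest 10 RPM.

r = 195 mm = 19.5 cm
Current RCF = 1.118 × 10⁻⁵ × 19.5 × (9737)² = 1.118 × 10⁻⁵ × 19.5 × 94,809,169 ≈ 20,669.3 × g
Target RCF = 20,669.3 + 23,000 = 43,669.3 × g
N² = 43,669.3 / (21.801 × 10⁻⁵) = 200,308,701
N ≈ √200,308,701 ≈ 14,153.0

14150 RPM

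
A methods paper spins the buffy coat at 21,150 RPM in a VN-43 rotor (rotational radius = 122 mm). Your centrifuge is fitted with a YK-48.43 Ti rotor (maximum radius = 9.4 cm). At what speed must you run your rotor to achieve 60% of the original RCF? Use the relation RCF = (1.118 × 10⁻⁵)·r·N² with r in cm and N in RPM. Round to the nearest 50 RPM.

Original rotor: r = 122 mm = 12.2 cm
RCF_original = 1.118 × 10⁻⁵ × 12.2 × (21150)² = 1.118 × 10⁻⁵ × 12.2 × 447,322,500 ≈ 61,013 × g
Target RCF = 0.6 × 61,013 ≈ 36,607.8 × g
36,607.8 = 1.118 × 10⁻⁵ × 9.4 × N²
N² = 36,607.8 / (10.5092 × 10⁻⁵) = 348,340,502
N ≈ √348,340,502 ≈ 18,663.9

≈ 18650 RPM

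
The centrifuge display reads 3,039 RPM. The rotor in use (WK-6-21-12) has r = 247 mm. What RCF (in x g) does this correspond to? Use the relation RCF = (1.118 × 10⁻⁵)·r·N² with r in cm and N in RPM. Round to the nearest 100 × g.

r = 247 mm = 24.7 cm
RCF = 1.118 × 10⁻⁵ × r × N²
RCF = 1.118 × 10⁻⁵ × 24.7 × (3039)² = 1.118 × 10⁻⁵ × 24.7 × 9,235,521 ≈ 2,550.4 × g

RCF ≈ 2600 x g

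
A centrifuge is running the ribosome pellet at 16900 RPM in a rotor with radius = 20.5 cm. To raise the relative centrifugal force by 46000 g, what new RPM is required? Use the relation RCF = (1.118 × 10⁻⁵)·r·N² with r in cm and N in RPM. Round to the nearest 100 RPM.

≈ 22100 RPM

Current RCF = 1.118 × 10⁻⁵ × 20.5 × (16900)² = 1.118 × 10⁻⁵ × 20.5 × 285,610,000 ≈ 65,459 × g
Target RCF = 65,459 + 46,000 = 111,459 × g
N² = 111,459 / (22.919 × 10⁻⁵) = 486,317,030
N ≈ √486,317,030 ≈ 22,052.6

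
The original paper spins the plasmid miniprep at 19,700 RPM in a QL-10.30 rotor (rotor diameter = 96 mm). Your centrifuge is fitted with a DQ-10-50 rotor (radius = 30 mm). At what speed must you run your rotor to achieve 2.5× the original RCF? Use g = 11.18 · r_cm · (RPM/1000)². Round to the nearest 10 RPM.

Original rotor: r = 96 mm / 2 = 48 mm = 4.8 cm
RCF_original = 11.18 × 4.8 × (19.7)² = 11.18 × 4.8 × 388.09 ≈ 20,826.5 × g
Target RCF = 2.5 × 20,826.5 ≈ 52,066.2 × g
Your rotor: r = 30 mm = 3.0 cm
52,066.2 = 11.18 × 3 × (N/1000)²
(N/1000)² = 52,066.2 / 33.54 = 1552.361
N = 1000 × √1552.361 ≈ 39,400.0

≈ 39400 RPM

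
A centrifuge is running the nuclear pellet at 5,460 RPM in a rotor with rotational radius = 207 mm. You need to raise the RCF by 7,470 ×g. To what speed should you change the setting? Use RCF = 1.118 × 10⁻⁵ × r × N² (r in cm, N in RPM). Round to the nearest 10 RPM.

7880 RPM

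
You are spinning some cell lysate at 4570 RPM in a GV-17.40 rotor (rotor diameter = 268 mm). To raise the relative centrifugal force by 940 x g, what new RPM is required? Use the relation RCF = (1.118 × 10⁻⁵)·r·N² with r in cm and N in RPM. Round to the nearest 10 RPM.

r = 268 mm / 2 = 134 mm = 13.4 cm
Current RCF = 1.118 × 10⁻⁵ × 13.4 × (4570)² = 1.118 × 10⁻⁵ × 13.4 × 20,884,900 ≈ 3,128.8 × g
Target RCF = 3,128.8 + 940 = 4,068.8 × g
N² = 4,068.8 / (14.9812 × 10⁻⁵) = 27,159,373
N ≈ √27,159,373 ≈ 5,211.5

≈ 5210 RPM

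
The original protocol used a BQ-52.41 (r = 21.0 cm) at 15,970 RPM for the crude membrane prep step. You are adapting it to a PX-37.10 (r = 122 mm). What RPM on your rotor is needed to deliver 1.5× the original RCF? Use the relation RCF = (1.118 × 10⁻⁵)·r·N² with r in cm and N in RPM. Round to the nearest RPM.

≈ 25661 RPM

RCF = 1.118 × 10⁻⁵ × r × N²
RCF_original = 1.118 × 10⁻⁵ × 21 × (15970)² = 1.118 × 10⁻⁵ × 21 × 255,040,900 ≈ 59,878.5 × g
Target RCF = 1.5 × 59,878.5 ≈ 89,817.8 × g
Your rotor: r = 122 mm = 12.2 cm
89,817.8 = 1.118 × 10⁻⁵ × 12.2 × N²
N² = 89,817.8 / (13.6396 × 10⁻⁵) = 658,507,581
N ≈ √658,507,581 ≈ 25,661.4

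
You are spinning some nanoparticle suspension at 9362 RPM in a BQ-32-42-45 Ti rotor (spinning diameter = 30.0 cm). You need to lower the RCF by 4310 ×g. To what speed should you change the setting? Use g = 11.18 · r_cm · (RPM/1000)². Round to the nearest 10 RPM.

N₂ ≈ 7870 RPM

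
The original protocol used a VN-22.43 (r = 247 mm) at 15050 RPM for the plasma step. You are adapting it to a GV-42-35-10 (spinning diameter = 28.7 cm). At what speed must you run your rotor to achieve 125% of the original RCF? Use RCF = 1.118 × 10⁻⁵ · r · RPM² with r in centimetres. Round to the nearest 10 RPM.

Original rotor: r = 247 mm = 24.7 cm
RCF = 1.118 × 10⁻⁵ × r × N²
RCF_original = 1.118 × 10⁻⁵ × 24.7 × (15050)² = 1.118 × 10⁻⁵ × 24.7 × 226,502,500 ≈ 62,547.8 × g
Target RCF = 1.25 × 62,547.8 ≈ 78,184.8 × g
Your rotor: r = 28.7 / 2 = 14.35 cm
78,184.8 = 1.118 × 10⁻⁵ × 14.35 × N²
N² = 78,184.8 / (16.0433 × 10⁻⁵) = 487,336,147
N ≈ √487,336,147 ≈ 22,075.7

22080 RPM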